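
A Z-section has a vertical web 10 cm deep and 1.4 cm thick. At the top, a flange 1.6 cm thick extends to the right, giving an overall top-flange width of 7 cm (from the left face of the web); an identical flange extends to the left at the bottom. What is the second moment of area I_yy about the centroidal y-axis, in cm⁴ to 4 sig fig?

I_yy ≈ 268.6 cm⁴

Decompose the section into non-overlapping parts with the origin at the bottom-left of its bounding rectangle.
Web: 1.4 × 10, A = 14 cm², x = 6.3 cm, Ī = 2.28667 cm⁴.
Top flange (beyond web): 5.6 × 1.6, A = 8.96 cm², x = 9.8 cm, Ī = 23.4155 cm⁴.
Bottom flange (beyond web): 5.6 × 1.6, A = 8.96 cm², x = 2.8 cm, Ī = 23.4155 cm⁴.
Centroid: x̄ = ΣA·x / ΣA = 6.3 cm.
Transfer each piece to the centroidal y-axis using Ī + A·d² with d = x − 6.3:
  web: d = 0 cm → contributes +2.28667 cm⁴
  top flange (beyond web): d = 3.5 cm → contributes +133.175 cm⁴
  bottom flange (beyond web): d = -3.5 cm → contributes +133.175 cm⁴
Total I = 268.638 cm⁴.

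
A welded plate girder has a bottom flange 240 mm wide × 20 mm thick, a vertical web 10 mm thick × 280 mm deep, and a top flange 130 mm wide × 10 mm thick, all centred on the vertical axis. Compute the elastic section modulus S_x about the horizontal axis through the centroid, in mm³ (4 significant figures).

S_x ≈ 5.820 × 10⁵ mm³

Decompose the section into non-overlapping parts with the origin at the bottom-left of its bounding rectangle.
Bottom plate: 240 × 20, A = 4 800 mm², y = 10 mm, Ī = 160 000 mm⁴.
Web plate: 10 × 280, A = 2 800 mm², y = 160 mm, Ī = 18 293 333 mm⁴.
Top plate: 130 × 10, A = 1 300 mm², y = 305 mm, Ī = 10833.3 mm⁴.
Centroid: ȳ = ΣA·y / ΣA = 100.281 mm.
Transfer each piece to the horizontal axis through the centroid using Ī + A·d² with d = y − 100.281:
  bottom plate: d = -90.2809 mm → contributes +39 283 075 mm⁴
  web plate: d = 59.7191 mm → contributes +28 279 172 mm⁴
  top plate: d = 204.719 mm → contributes +54 493 717 mm⁴
Total I = 122 055 964 mm⁴.
Extreme fibre distance c = 209.719 mm; S = I/c = 581 997 mm³.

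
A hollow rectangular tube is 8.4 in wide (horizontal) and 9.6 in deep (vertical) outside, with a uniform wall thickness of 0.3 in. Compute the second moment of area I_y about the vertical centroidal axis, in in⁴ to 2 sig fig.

Split into non-overlapping primitives; take the origin at the lower-left of the bounding box.
Outer rectangle: 8.4 × 9.6, A = 80.64 in², x = 4.2 in, Ī = 474.2 in⁴.
Inner void (subtracted): 7.8 × 9, A = 70.2 in², x = 4.2 in, Ī = 355.9 in⁴.
By symmetry the centroid is at mid-width, x̄ = 4.2 in.
All pieces are centred on the vertical centroidal axis, so I = ΣĪ (holes subtracted) = 118.2 in⁴.

I_y ≈ 120 in⁴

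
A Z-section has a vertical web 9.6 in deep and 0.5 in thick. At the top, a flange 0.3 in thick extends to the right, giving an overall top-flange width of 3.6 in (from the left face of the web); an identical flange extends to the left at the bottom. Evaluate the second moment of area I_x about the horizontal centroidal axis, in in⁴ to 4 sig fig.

Treat the section as a set of non-overlapping primitives; coordinates are from the bounding-box lower-left.
Web: 0.5 × 9.6, A = 4.8 in², y = 4.8 in, Ī = 36.864 in⁴.
Top flange (beyond web): 3.1 × 0.3, A = 0.93 in², y = 9.45 in, Ī = 0.006975 in⁴.
Bottom flange (beyond web): 3.1 × 0.3, A = 0.93 in², y = 0.15 in, Ī = 0.006975 in⁴.
Centroid: ȳ = ΣA·y / ΣA = 4.8 in.
Transfer each piece to the horizontal centroidal axis using Ī + A·d² with d = y − 4.8:
  web: d = 0 in → contributes +36.864 in⁴
  top flange (beyond web): d = 4.65 in → contributes +20.1159 in⁴
  bottom flange (beyond web): d = -4.65 in → contributes +20.1159 in⁴
Total I = 77.0958 in⁴.

I_x ≈ 77.10 in⁴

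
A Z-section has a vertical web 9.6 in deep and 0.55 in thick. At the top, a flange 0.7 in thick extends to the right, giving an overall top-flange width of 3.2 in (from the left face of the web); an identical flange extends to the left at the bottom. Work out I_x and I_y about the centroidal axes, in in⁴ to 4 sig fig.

I_x ≈ 114.2 in⁴, I_y ≈ 11.80 in⁴

Treat the section as a set of non-overlapping primitives; coordinates are from the bounding-box lower-left.
Web: 0.55 × 9.6, A = 5.28 in², y = 4.8 in, Ī = 40.5504 in⁴.
Top flange (beyond web): 2.65 × 0.7, A = 1.855 in², y = 9.25 in, Ī = 0.0757458 in⁴.
Bottom flange (beyond web): 2.65 × 0.7, A = 1.855 in², y = 0.35 in, Ī = 0.0757458 in⁴.
Centroid: ȳ = ΣA·y / ΣA = 4.8 in.
Transfer each piece to the centroidal x-axis using Ī + A·d² with d = y − 4.8:
  web: d = 0 in → contributes +40.5504 in⁴
  top flange (beyond web): d = 4.45 in → contributes +36.8094 in⁴
  bottom flange (beyond web): d = -4.45 in → contributes +36.8094 in⁴
Total I = 114.169 in⁴.
For the y-axis: x̄ = 2.925 in.
Repeating about the centroidal y-axis gives I_y = 11.8018 in⁴.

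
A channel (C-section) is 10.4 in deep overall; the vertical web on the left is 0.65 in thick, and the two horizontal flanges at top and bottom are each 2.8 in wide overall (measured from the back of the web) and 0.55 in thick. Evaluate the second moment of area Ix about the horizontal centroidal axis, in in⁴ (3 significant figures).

Treat the section as a set of non-overlapping primitives; coordinates are from the bounding-box lower-left.
Web: 0.65 × 10.4, A = 6.76 in², y = 5.2 in, Ī = 60.93 in⁴.
Top flange (beyond web): 2.15 × 0.55, A = 1.1825 in², y = 10.125 in, Ī = 0.029809 in⁴.
Bottom flange (beyond web): 2.15 × 0.55, A = 1.1825 in², y = 0.275 in, Ī = 0.029809 in⁴.
By symmetry the centroid is at mid-height, ȳ = 5.2 in.
Transfer each piece to the horizontal centroidal axis using Ī + A·d² with d = y − 5.2:
  web: d = 0 in → contributes +60.93 in⁴
  top flange (beyond web): d = 4.925 in → contributes +28.712 in⁴
  bottom flange (beyond web): d = -4.925 in → contributes +28.712 in⁴
Total I = 118.35 in⁴.

Ix ≈ 118 in⁴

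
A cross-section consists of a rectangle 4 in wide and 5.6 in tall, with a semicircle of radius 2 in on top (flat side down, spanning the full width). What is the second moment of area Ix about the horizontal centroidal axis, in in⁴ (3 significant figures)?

Decompose the section into non-overlapping parts with the origin at the bottom-left of its bounding rectangle.
Rectangular body: 4 × 5.6, A = 22.4 in², y = 2.8 in, Ī = 58.539 in⁴.
Semicircular cap: semicircle r = 2, A = 6.2832 in², y = 6.4488 in, Ī = 1.7561 in⁴.
Centroid: ȳ = ΣA·y / ΣA = 3.5993 in.
Transfer each piece to the horizontal centroidal axis using Ī + A·d² with d = y − 3.5993:
  rectangular body: d = -0.79929 in → contributes +72.849 in⁴
  semicircular cap: d = 2.8495 in → contributes +52.775 in⁴
Total I = 125.62 in⁴.

Ix ≈ 126 in⁴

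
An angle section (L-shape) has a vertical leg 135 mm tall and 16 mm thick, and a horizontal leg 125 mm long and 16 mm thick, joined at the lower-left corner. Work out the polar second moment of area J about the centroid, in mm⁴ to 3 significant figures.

J ≈ 1.23 × 10⁷ mm⁴

Decompose the section into non-overlapping parts with the origin at the bottom-left of its bounding rectangle.
Vertical leg: 16 × 135, A = 2 160 mm², y = 67.5 mm, Ī = 3 280 500 mm⁴.
Horizontal leg (remainder): 109 × 16, A = 1 744 mm², y = 8 mm, Ī = 37 205 mm⁴.
Centroid: ȳ = ΣA·y / ΣA = 40.92 mm.
Transfer each piece to the centroidal x-axis using Ī + A·d² with d = y − 40.92:
  vertical leg: d = 26.58 mm → contributes +4 806 523 mm⁴
  horizontal leg (remainder): d = -32.92 mm → contributes +1 927 234 mm⁴
Total I = 6 733 756 mm⁴.
For the y-axis: x̄ = 35.92 mm.
Repeating about the centroidal y-axis gives I_y = 5 541 996 mm⁴.
Polar second moment: J = I_x + I_y = 12 275 753 mm⁴.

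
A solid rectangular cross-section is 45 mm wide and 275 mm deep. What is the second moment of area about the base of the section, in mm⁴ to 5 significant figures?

The section: 45 × 275, A = 12 375 mm², y = 137.5 mm, Ī = 77 988 281 mm⁴.
Transfer it to the bottom edge using Ī + A·d² with d = y − 0:
  the section: d = 137.5 mm → contributes +311 953 125 mm⁴
Total I = 311 953 125 mm⁴.

I_base ≈ 3.1195 × 10⁸ mm⁴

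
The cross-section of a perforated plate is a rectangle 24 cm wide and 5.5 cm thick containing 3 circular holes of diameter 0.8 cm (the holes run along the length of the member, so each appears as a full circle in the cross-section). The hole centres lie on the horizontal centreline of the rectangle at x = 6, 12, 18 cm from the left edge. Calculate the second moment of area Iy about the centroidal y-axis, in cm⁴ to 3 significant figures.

Decompose the section into non-overlapping parts with the origin at the bottom-left of its bounding rectangle.
Plate: 24 × 5.5, A = 132 cm², x = 12 cm, Ī = 6 336 cm⁴.
Hole 1 (subtracted): ⌀0.8, A = 0.50265 cm², x = 6 cm, Ī = 0.020106 cm⁴.
Hole 2 (subtracted): ⌀0.8, A = 0.50265 cm², x = 12 cm, Ī = 0.020106 cm⁴.
Hole 3 (subtracted): ⌀0.8, A = 0.50265 cm², x = 18 cm, Ī = 0.020106 cm⁴.
By symmetry the centroid is at mid-width, x̄ = 12 cm.
Transfer each piece to the centroidal y-axis using Ī + A·d² with d = x − 12:
  plate: d = 0 cm → contributes +6 336 cm⁴
  hole 1: d = -6 cm → contributes −18.116 cm⁴
  hole 2: d = 0 cm → contributes −0.020106 cm⁴
  hole 3: d = 6 cm → contributes −18.116 cm⁴
Total I = 6299.7 cm⁴.

Iy ≈ 6300 cm⁴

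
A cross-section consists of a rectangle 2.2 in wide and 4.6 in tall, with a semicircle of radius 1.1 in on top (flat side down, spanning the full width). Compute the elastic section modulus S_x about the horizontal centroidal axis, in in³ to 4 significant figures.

Treat the section as a set of non-overlapping primitives; coordinates are from the bounding-box lower-left.
Rectangular body: 2.2 × 4.6, A = 10.12 in², y = 2.3 in, Ī = 17.8449 in⁴.
Semicircular cap: semicircle r = 1.1, A = 1.90066 in², y = 5.06685 in, Ī = 0.160695 in⁴.
Centroid: ȳ = ΣA·y / ΣA = 2.73748 in.
Transfer each piece to the horizontal centroidal axis using Ī + A·d² with d = y − 2.73748:
  rectangular body: d = -0.437485 in → contributes +19.7818 in⁴
  semicircular cap: d = 2.32937 in → contributes +10.4736 in⁴
Total I = 30.2555 in⁴.
Extreme fibre distance c = 2.96252 in; S = I/c = 10.2128 in³.

S_x ≈ 10.21 in³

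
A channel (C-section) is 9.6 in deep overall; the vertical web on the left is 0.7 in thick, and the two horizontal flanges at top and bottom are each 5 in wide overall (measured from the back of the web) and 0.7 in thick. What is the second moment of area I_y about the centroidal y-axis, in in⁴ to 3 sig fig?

Decompose the section into non-overlapping parts with the origin at the bottom-left of its bounding rectangle.
Web: 0.7 × 9.6, A = 6.72 in², x = 0.35 in, Ī = 0.2744 in⁴.
Top flange (beyond web): 4.3 × 0.7, A = 3.01 in², x = 2.85 in, Ī = 4.6379 in⁴.
Bottom flange (beyond web): 4.3 × 0.7, A = 3.01 in², x = 2.85 in, Ī = 4.6379 in⁴.
Centroid: x̄ = ΣA·x / ΣA = 1.5313 in.
Transfer each piece to the centroidal y-axis using Ī + A·d² with d = x − 1.5313:
  web: d = -1.1813 in → contributes +9.6523 in⁴
  top flange (beyond web): d = 1.3187 in → contributes +9.8721 in⁴
  bottom flange (beyond web): d = 1.3187 in → contributes +9.8721 in⁴
Total I = 29.396 in⁴.

I_y ≈ 29.4 in⁴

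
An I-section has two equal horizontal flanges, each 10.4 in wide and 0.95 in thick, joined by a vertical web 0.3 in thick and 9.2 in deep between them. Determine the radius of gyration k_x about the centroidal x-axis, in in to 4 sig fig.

k_x ≈ 4.851 in

Treat the section as a set of non-overlapping primitives; coordinates are from the bounding-box lower-left.
Bottom flange: 10.4 × 0.95, A = 9.88 in², y = 0.475 in, Ī = 0.743058 in⁴.
Web: 0.3 × 9.2, A = 2.76 in², y = 5.55 in, Ī = 19.4672 in⁴.
Top flange: 10.4 × 0.95, A = 9.88 in², y = 10.625 in, Ī = 0.743058 in⁴.
By symmetry the centroid is at mid-height, ȳ = 5.55 in.
Transfer each piece to the centroidal x-axis using Ī + A·d² with d = y − 5.55:
  bottom flange: d = -5.075 in → contributes +255.209 in⁴
  web: d = 0 in → contributes +19.4672 in⁴
  top flange: d = 5.075 in → contributes +255.209 in⁴
Total I = 529.884 in⁴.
Radius of gyration: k = √(I/A) = √(529.884 / 22.52) = 4.85072 in.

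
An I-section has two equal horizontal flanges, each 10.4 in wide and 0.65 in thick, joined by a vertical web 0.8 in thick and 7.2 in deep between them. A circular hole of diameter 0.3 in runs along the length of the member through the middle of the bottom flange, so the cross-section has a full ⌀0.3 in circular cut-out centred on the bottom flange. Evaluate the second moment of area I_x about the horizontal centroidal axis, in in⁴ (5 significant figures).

I_x ≈ 232.55 in⁴

Treat the section as a set of non-overlapping primitives; coordinates are from the bounding-box lower-left.
Bottom flange: 10.4 × 0.65, A = 6.76 in², y = 0.325 in, Ī = 0.2380083 in⁴.
Web: 0.8 × 7.2, A = 5.76 in², y = 4.25 in, Ī = 24.8832 in⁴.
Top flange: 10.4 × 0.65, A = 6.76 in², y = 8.175 in, Ī = 0.2380083 in⁴.
Hole (subtracted): ⌀0.3, A = 0.07068583 in², y = 0.325 in, Ī = 0.0003976078 in⁴.
Centroid: ȳ = ΣA·y / ΣA = 4.264443 in.
Transfer each piece to the horizontal centroidal axis using Ī + A·d² with d = y − 4.264443:
  bottom flange: d = -3.939443 in → contributes +105.1479 in⁴
  web: d = -0.01444309 in → contributes +24.8844 in⁴
  top flange: d = 3.910557 in → contributes +103.615 in⁴
  hole: d = -3.939443 in → contributes −1.097386 in⁴
Total I = 232.5499 in⁴.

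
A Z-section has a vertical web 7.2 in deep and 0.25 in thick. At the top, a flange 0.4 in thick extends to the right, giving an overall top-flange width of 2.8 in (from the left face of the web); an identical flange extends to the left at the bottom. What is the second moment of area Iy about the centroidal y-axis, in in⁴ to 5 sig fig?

Split into non-overlapping primitives; take the origin at the lower-left of the bounding box.
Web: 0.25 × 7.2, A = 1.8 in², x = 2.675 in, Ī = 0.009375 in⁴.
Top flange (beyond web): 2.55 × 0.4, A = 1.02 in², x = 4.075 in, Ī = 0.5527125 in⁴.
Bottom flange (beyond web): 2.55 × 0.4, A = 1.02 in², x = 1.275 in, Ī = 0.5527125 in⁴.
Centroid: x̄ = ΣA·x / ΣA = 2.675 in.
Transfer each piece to the centroidal y-axis using Ī + A·d² with d = x − 2.675:
  web: d = 0 in → contributes +0.009375 in⁴
  top flange (beyond web): d = 1.4 in → contributes +2.551913 in⁴
  bottom flange (beyond web): d = -1.4 in → contributes +2.551913 in⁴
Total I = 5.1132 in⁴.

Iy ≈ 5.1132 in⁴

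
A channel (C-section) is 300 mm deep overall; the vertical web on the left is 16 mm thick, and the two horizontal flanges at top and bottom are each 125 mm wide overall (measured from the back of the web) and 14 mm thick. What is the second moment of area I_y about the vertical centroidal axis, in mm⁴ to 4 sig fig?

Decompose the section into non-overlapping parts with the origin at the bottom-left of its bounding rectangle.
Web: 16 × 300, A = 4 800 mm², x = 8 mm, Ī = 102 400 mm⁴.
Top flange (beyond web): 109 × 14, A = 1 526 mm², x = 70.5 mm, Ī = 1 510 867 mm⁴.
Bottom flange (beyond web): 109 × 14, A = 1 526 mm², x = 70.5 mm, Ī = 1 510 867 mm⁴.
Centroid: x̄ = ΣA·x / ΣA = 32.2932 mm.
Transfer each piece to the vertical centroidal axis using Ī + A·d² with d = x − 32.2932:
  web: d = -24.2932 mm → contributes +2 935 160 mm⁴
  top flange (beyond web): d = 38.2068 mm → contributes +3 738 463 mm⁴
  bottom flange (beyond web): d = 38.2068 mm → contributes +3 738 463 mm⁴
Total I = 10 412 086 mm⁴.

I_y ≈ 1.041 × 10⁷ mm⁴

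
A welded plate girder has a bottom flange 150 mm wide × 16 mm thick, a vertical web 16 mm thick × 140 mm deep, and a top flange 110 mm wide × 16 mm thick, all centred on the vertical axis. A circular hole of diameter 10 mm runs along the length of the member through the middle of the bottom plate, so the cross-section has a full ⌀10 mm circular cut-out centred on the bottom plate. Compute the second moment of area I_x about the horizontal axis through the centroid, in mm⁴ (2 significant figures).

I_x ≈ 2.8 × 10⁷ mm⁴

Split into non-overlapping primitives; take the origin at the lower-left of the bounding box.
Bottom plate: 150 × 16, A = 2 400 mm², y = 8 mm, Ī = 51 200 mm⁴.
Web plate: 16 × 140, A = 2 240 mm², y = 86 mm, Ī = 3 658 667 mm⁴.
Top plate: 110 × 16, A = 1 760 mm², y = 164 mm, Ī = 37 547 mm⁴.
Hole (subtracted): ⌀10, A = 78.54 mm², y = 8 mm, Ī = 490.9 mm⁴.
Centroid: ȳ = ΣA·y / ΣA = 79.07 mm.
Transfer each piece to the horizontal axis through the centroid using Ī + A·d² with d = y − 79.07:
  bottom plate: d = -71.07 mm → contributes +12 174 214 mm⁴
  web plate: d = 6.928 mm → contributes +3 766 175 mm⁴
  top plate: d = 84.93 mm → contributes +12 731 958 mm⁴
  hole: d = -71.07 mm → contributes −397 216 mm⁴
Total I = 28 275 130 mm⁴.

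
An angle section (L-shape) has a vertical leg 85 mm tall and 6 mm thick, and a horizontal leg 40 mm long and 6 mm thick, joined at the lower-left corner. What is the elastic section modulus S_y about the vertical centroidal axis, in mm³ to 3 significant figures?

Break the section into simple shapes (no overlaps), measuring from the bottom-left corner of the bounding box.
Vertical leg: 6 × 85, A = 510 mm², x = 3 mm, Ī = 1 530 mm⁴.
Horizontal leg (remainder): 34 × 6, A = 204 mm², x = 23 mm, Ī = 19 652 mm⁴.
Centroid: x̄ = ΣA·x / ΣA = 8.7143 mm.
Transfer each piece to the vertical centroidal axis using Ī + A·d² with d = x − 8.7143:
  vertical leg: d = -5.7143 mm → contributes +18 183 mm⁴
  horizontal leg (remainder): d = 14.286 mm → contributes +61 285 mm⁴
Total I = 79 468 mm⁴.
Extreme fibre distance c = 31.286 mm; S = I/c = 2540.1 mm³.

S_y ≈ 2540 mm³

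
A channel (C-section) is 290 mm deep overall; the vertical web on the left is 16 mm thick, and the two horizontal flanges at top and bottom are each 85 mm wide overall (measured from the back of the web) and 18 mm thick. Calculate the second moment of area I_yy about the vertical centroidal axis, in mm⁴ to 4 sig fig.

Treat the section as a set of non-overlapping primitives; coordinates are from the bounding-box lower-left.
Web: 16 × 290, A = 4 640 mm², x = 8 mm, Ī = 98986.7 mm⁴.
Top flange (beyond web): 69 × 18, A = 1 242 mm², x = 50.5 mm, Ī = 492 764 mm⁴.
Bottom flange (beyond web): 69 × 18, A = 1 242 mm², x = 50.5 mm, Ī = 492 764 mm⁴.
Centroid: x̄ = ΣA·x / ΣA = 22.8189 mm.
Transfer each piece to the vertical centroidal axis using Ī + A·d² with d = x − 22.8189:
  web: d = -14.8189 mm → contributes +1 117 933 mm⁴
  top flange (beyond web): d = 27.6811 mm → contributes +1 444 436 mm⁴
  bottom flange (beyond web): d = 27.6811 mm → contributes +1 444 436 mm⁴
Total I = 4 006 805 mm⁴.

I_yy ≈ 4.007 × 10⁶ mm⁴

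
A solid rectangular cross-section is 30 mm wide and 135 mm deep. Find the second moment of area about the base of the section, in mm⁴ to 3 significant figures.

The section: 30 × 135, A = 4 050 mm², y = 67.5 mm, Ī = 6 150 938 mm⁴.
Transfer it to the bottom edge using Ī + A·d² with d = y − 0:
  the section: d = 67.5 mm → contributes +24 603 750 mm⁴
Total I = 24 603 750 mm⁴.

I_base ≈ 2.46 × 10⁷ mm⁴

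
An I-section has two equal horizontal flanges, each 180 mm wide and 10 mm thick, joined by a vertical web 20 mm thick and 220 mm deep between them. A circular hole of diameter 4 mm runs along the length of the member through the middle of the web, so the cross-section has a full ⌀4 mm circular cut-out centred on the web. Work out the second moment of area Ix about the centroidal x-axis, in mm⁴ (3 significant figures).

Treat the section as a set of non-overlapping primitives; coordinates are from the bounding-box lower-left.
Bottom flange: 180 × 10, A = 1 800 mm², y = 5 mm, Ī = 15 000 mm⁴.
Web: 20 × 220, A = 4 400 mm², y = 120 mm, Ī = 17 746 667 mm⁴.
Top flange: 180 × 10, A = 1 800 mm², y = 235 mm, Ī = 15 000 mm⁴.
Hole (subtracted): ⌀4, A = 12.566 mm², y = 120 mm, Ī = 12.566 mm⁴.
By symmetry the centroid is at mid-height, ȳ = 120 mm.
Transfer each piece to the centroidal x-axis using Ī + A·d² with d = y − 120:
  bottom flange: d = -115 mm → contributes +23 820 000 mm⁴
  web: d = 0 mm → contributes +17 746 667 mm⁴
  top flange: d = 115 mm → contributes +23 820 000 mm⁴
  hole: d = 0 mm → contributes −12.566 mm⁴
Total I = 65 386 654 mm⁴.

Ix ≈ 6.54 × 10⁷ mm⁴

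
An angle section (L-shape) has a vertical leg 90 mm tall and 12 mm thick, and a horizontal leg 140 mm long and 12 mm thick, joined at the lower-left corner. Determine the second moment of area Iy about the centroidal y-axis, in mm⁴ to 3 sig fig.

Split into non-overlapping primitives; take the origin at the lower-left of the bounding box.
Vertical leg: 12 × 90, A = 1 080 mm², x = 6 mm, Ī = 12 960 mm⁴.
Horizontal leg (remainder): 128 × 12, A = 1 536 mm², x = 76 mm, Ī = 2 097 152 mm⁴.
Centroid: x̄ = ΣA·x / ΣA = 47.101 mm.
Transfer each piece to the centroidal y-axis using Ī + A·d² with d = x − 47.101:
  vertical leg: d = -41.101 mm → contributes +1 837 388 mm⁴
  horizontal leg (remainder): d = 28.899 mm → contributes +3 379 953 mm⁴
Total I = 5 217 341 mm⁴.

Iy ≈ 5.22 × 10⁶ mm⁴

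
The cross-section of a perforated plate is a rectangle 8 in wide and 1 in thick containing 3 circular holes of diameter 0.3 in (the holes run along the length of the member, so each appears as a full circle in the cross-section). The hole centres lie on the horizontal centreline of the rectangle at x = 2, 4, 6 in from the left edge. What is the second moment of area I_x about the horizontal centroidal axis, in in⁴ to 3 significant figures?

I_x ≈ 0.665 in⁴

Decompose the section into non-overlapping parts with the origin at the bottom-left of its bounding rectangle.
Plate: 8 × 1, A = 8 in², y = 0.5 in, Ī = 0.66667 in⁴.
Hole 1 (subtracted): ⌀0.3, A = 0.070686 in², y = 0.5 in, Ī = 0.00039761 in⁴.
Hole 2 (subtracted): ⌀0.3, A = 0.070686 in², y = 0.5 in, Ī = 0.00039761 in⁴.
Hole 3 (subtracted): ⌀0.3, A = 0.070686 in², y = 0.5 in, Ī = 0.00039761 in⁴.
By symmetry the centroid is at mid-height, ȳ = 0.5 in.
All pieces are centred on the horizontal centroidal axis, so I = ΣĪ (holes subtracted) = 0.66547 in⁴.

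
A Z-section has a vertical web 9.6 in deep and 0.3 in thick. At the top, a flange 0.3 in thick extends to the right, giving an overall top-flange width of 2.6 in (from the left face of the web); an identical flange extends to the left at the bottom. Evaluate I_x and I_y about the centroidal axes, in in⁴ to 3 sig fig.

I_x ≈ 52.0 in⁴, I_y ≈ 2.96 in⁴

Break the section into simple shapes (no overlaps), measuring from the bottom-left corner of the bounding box.
Web: 0.3 × 9.6, A = 2.88 in², y = 4.8 in, Ī = 22.118 in⁴.
Top flange (beyond web): 2.3 × 0.3, A = 0.69 in², y = 9.45 in, Ī = 0.005175 in⁴.
Bottom flange (beyond web): 2.3 × 0.3, A = 0.69 in², y = 0.15 in, Ī = 0.005175 in⁴.
Centroid: ȳ = ΣA·y / ΣA = 4.8 in.
Transfer each piece to the centroidal x-axis using Ī + A·d² with d = y − 4.8:
  web: d = 0 in → contributes +22.118 in⁴
  top flange (beyond web): d = 4.65 in → contributes +14.925 in⁴
  bottom flange (beyond web): d = -4.65 in → contributes +14.925 in⁴
Total I = 51.968 in⁴.
For the y-axis: x̄ = 2.45 in.
Repeating about the centroidal y-axis gives I_y = 2.9622 in⁴.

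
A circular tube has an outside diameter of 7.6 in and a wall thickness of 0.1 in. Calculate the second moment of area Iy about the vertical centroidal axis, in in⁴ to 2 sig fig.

Iy ≈ 17 in⁴

Break the section into simple shapes (no overlaps), measuring from the bottom-left corner of the bounding box.
Outer circle: ⌀7.6, A = 45.36 in², x = 3.8 in, Ī = 163.8 in⁴.
Bore (subtracted): ⌀7.4, A = 43.01 in², x = 3.8 in, Ī = 147.2 in⁴.
By symmetry the centroid is at mid-width, x̄ = 3.8 in.
All pieces are centred on the vertical centroidal axis, so I = ΣĪ (holes subtracted) = 16.57 in⁴.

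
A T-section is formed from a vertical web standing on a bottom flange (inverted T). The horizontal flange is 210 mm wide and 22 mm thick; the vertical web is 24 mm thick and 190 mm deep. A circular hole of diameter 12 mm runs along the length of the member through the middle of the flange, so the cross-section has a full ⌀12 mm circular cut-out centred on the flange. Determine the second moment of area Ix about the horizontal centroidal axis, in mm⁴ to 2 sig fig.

Decompose the section into non-overlapping parts with the origin at the bottom-left of its bounding rectangle.
Flange: 210 × 22, A = 4 620 mm², y = 11 mm, Ī = 186 340 mm⁴.
Web: 24 × 190, A = 4 560 mm², y = 117 mm, Ī = 13 718 000 mm⁴.
Hole (subtracted): ⌀12, A = 113.1 mm², y = 11 mm, Ī = 1 018 mm⁴.
Centroid: ȳ = ΣA·y / ΣA = 64.31 mm.
Transfer each piece to the horizontal centroidal axis using Ī + A·d² with d = y − 64.31:
  flange: d = -53.31 mm → contributes +13 316 363 mm⁴
  web: d = 52.69 mm → contributes +26 377 455 mm⁴
  hole: d = -53.31 mm → contributes −322 440 mm⁴
Total I = 39 371 378 mm⁴.

Ix ≈ 3.9 × 10⁷ mm⁴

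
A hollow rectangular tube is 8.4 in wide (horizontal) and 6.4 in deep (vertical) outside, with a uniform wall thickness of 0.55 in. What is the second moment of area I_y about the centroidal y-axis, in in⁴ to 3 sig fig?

I_y ≈ 144 in⁴

Decompose the section into non-overlapping parts with the origin at the bottom-left of its bounding rectangle.
Outer rectangle: 8.4 × 6.4, A = 53.76 in², x = 4.2 in, Ī = 316.11 in⁴.
Inner void (subtracted): 7.3 × 5.3, A = 38.69 in², x = 4.2 in, Ī = 171.82 in⁴.
By symmetry the centroid is at mid-width, x̄ = 4.2 in.
All pieces are centred on the centroidal y-axis, so I = ΣĪ (holes subtracted) = 144.29 in⁴.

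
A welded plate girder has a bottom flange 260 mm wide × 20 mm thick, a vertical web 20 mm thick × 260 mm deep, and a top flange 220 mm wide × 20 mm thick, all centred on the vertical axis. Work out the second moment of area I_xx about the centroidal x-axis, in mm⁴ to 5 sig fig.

Treat the section as a set of non-overlapping primitives; coordinates are from the bounding-box lower-left.
Bottom plate: 260 × 20, A = 5 200 mm², y = 10 mm, Ī = 173333.3 mm⁴.
Web plate: 20 × 260, A = 5 200 mm², y = 150 mm, Ī = 29 293 333 mm⁴.
Top plate: 220 × 20, A = 4 400 mm², y = 290 mm, Ī = 146666.7 mm⁴.
Centroid: ȳ = ΣA·y / ΣA = 142.4324 mm.
Transfer each piece to the centroidal x-axis using Ī + A·d² with d = y − 142.4324:
  bottom plate: d = -132.4324 mm → contributes +91 372 749 mm⁴
  web plate: d = 7.567568 mm → contributes +29 591 127 mm⁴
  top plate: d = 147.5676 mm → contributes +95 961 889 mm⁴
Total I = 216 925 766 mm⁴.

I_xx ≈ 2.1693 × 10⁸ mm⁴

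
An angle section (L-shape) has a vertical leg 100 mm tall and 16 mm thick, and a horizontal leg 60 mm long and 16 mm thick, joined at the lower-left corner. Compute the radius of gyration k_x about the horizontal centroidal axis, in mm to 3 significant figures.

k_x ≈ 31.0 mm

Treat the section as a set of non-overlapping primitives; coordinates are from the bounding-box lower-left.
Vertical leg: 16 × 100, A = 1 600 mm², y = 50 mm, Ī = 1 333 333 mm⁴.
Horizontal leg (remainder): 44 × 16, A = 704 mm², y = 8 mm, Ī = 15 019 mm⁴.
Centroid: ȳ = ΣA·y / ΣA = 37.167 mm.
Transfer each piece to the horizontal centroidal axis using Ī + A·d² with d = y − 37.167:
  vertical leg: d = 12.833 mm → contributes +1 596 844 mm⁴
  horizontal leg (remainder): d = -29.167 mm → contributes +613 908 mm⁴
Total I = 2 210 752 mm⁴.
Radius of gyration: k = √(I/A) = √(2 210 752 / 2 304) = 30.976 mm.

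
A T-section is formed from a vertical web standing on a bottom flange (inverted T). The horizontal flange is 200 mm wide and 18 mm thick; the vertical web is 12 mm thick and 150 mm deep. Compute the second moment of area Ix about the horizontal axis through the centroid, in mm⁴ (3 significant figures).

Ix ≈ 1.19 × 10⁷ mm⁴

Treat the section as a set of non-overlapping primitives; coordinates are from the bounding-box lower-left.
Flange: 200 × 18, A = 3 600 mm², y = 9 mm, Ī = 97 200 mm⁴.
Web: 12 × 150, A = 1 800 mm², y = 93 mm, Ī = 3 375 000 mm⁴.
Centroid: ȳ = ΣA·y / ΣA = 37 mm.
Transfer each piece to the horizontal axis through the centroid using Ī + A·d² with d = y − 37:
  flange: d = -28 mm → contributes +2 919 600 mm⁴
  web: d = 56 mm → contributes +9 019 800 mm⁴
Total I = 11 939 400 mm⁴.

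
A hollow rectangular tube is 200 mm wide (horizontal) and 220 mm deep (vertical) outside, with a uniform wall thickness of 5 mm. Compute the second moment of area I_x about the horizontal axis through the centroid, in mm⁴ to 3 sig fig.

Decompose the section into non-overlapping parts with the origin at the bottom-left of its bounding rectangle.
Outer rectangle: 200 × 220, A = 44 000 mm², y = 110 mm, Ī = 177 466 667 mm⁴.
Inner void (subtracted): 190 × 210, A = 39 900 mm², y = 110 mm, Ī = 146 632 500 mm⁴.
By symmetry the centroid is at mid-height, ȳ = 110 mm.
All pieces are centred on the horizontal axis through the centroid, so I = ΣĪ (holes subtracted) = 30 834 167 mm⁴.

I_x ≈ 3.08 × 10⁷ mm⁴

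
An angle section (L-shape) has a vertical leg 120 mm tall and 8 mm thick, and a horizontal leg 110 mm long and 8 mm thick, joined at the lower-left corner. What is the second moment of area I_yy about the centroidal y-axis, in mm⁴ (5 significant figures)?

I_yy ≈ 2.0469 × 10⁶ mm⁴

Split into non-overlapping primitives; take the origin at the lower-left of the bounding box.
Vertical leg: 8 × 120, A = 960 mm², x = 4 mm, Ī = 5 120 mm⁴.
Horizontal leg (remainder): 102 × 8, A = 816 mm², x = 59 mm, Ī = 707 472 mm⁴.
Centroid: x̄ = ΣA·x / ΣA = 29.27027 mm.
Transfer each piece to the centroidal y-axis using Ī + A·d² with d = x − 29.27027:
  vertical leg: d = -25.27027 mm → contributes +618163.1 mm⁴
  horizontal leg (remainder): d = 29.72973 mm → contributes +1 428 699 mm⁴
Total I = 2 046 862 mm⁴.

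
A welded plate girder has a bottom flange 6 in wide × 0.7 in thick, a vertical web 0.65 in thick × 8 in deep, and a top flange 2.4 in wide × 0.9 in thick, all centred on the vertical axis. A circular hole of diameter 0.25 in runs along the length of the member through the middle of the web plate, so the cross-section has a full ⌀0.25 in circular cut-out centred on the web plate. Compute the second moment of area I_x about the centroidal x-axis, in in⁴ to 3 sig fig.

I_x ≈ 144 in⁴

Split into non-overlapping primitives; take the origin at the lower-left of the bounding box.
Bottom plate: 6 × 0.7, A = 4.2 in², y = 0.35 in, Ī = 0.1715 in⁴.
Web plate: 0.65 × 8, A = 5.2 in², y = 4.7 in, Ī = 27.733 in⁴.
Top plate: 2.4 × 0.9, A = 2.16 in², y = 9.15 in, Ī = 0.1458 in⁴.
Hole (subtracted): ⌀0.25, A = 0.049087 in², y = 4.7 in, Ī = 0.00019175 in⁴.
Centroid: ȳ = ΣA·y / ΣA = 3.9478 in.
Transfer each piece to the centroidal x-axis using Ī + A·d² with d = y − 3.9478:
  bottom plate: d = -3.5978 in → contributes +54.538 in⁴
  web plate: d = 0.75216 in → contributes +30.675 in⁴
  top plate: d = 5.2022 in → contributes +58.601 in⁴
  hole: d = 0.75216 in → contributes −0.027962 in⁴
Total I = 143.79 in⁴.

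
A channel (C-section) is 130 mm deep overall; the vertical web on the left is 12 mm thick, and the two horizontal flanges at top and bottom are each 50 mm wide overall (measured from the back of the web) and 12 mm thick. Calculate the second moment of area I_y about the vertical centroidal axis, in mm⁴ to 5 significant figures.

I_y ≈ 4.8817 × 10⁵ mm⁴

Treat the section as a set of non-overlapping primitives; coordinates are from the bounding-box lower-left.
Web: 12 × 130, A = 1 560 mm², x = 6 mm, Ī = 18 720 mm⁴.
Top flange (beyond web): 38 × 12, A = 456 mm², x = 31 mm, Ī = 54 872 mm⁴.
Bottom flange (beyond web): 38 × 12, A = 456 mm², x = 31 mm, Ī = 54 872 mm⁴.
Centroid: x̄ = ΣA·x / ΣA = 15.2233 mm.
Transfer each piece to the vertical centroidal axis using Ī + A·d² with d = x − 15.2233:
  web: d = -9.223301 mm → contributes +151428.1 mm⁴
  top flange (beyond web): d = 15.7767 mm → contributes +168372.3 mm⁴
  bottom flange (beyond web): d = 15.7767 mm → contributes +168372.3 mm⁴
Total I = 488172.7 mm⁴.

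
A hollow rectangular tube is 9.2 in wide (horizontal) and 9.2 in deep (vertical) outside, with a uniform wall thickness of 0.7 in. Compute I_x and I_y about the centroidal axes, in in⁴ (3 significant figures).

I_x ≈ 289 in⁴, I_y ≈ 289 in⁴

Decompose the section into non-overlapping parts with the origin at the bottom-left of its bounding rectangle.
Outer rectangle: 9.2 × 9.2, A = 84.64 in², y = 4.6 in, Ī = 596.99 in⁴.
Inner void (subtracted): 7.8 × 7.8, A = 60.84 in², y = 4.6 in, Ī = 308.46 in⁴.
By symmetry the centroid is at mid-height, ȳ = 4.6 in.
All pieces are centred on the centroidal x-axis, so I = ΣĪ (holes subtracted) = 288.54 in⁴.
Repeating about the centroidal y-axis gives I_y = 288.54 in⁴.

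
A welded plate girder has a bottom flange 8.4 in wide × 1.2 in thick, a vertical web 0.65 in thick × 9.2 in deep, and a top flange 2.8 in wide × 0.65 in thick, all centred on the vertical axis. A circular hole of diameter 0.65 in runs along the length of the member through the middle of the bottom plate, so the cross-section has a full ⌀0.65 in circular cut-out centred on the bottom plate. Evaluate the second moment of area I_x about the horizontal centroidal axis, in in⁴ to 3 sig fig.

Treat the section as a set of non-overlapping primitives; coordinates are from the bounding-box lower-left.
Bottom plate: 8.4 × 1.2, A = 10.08 in², y = 0.6 in, Ī = 1.2096 in⁴.
Web plate: 0.65 × 9.2, A = 5.98 in², y = 5.8 in, Ī = 42.179 in⁴.
Top plate: 2.8 × 0.65, A = 1.82 in², y = 10.725 in, Ī = 0.064079 in⁴.
Hole (subtracted): ⌀0.65, A = 0.33183 in², y = 0.6 in, Ī = 0.0087624 in⁴.
Centroid: ȳ = ΣA·y / ΣA = 3.4221 in.
Transfer each piece to the horizontal centroidal axis using Ī + A·d² with d = y − 3.4221:
  bottom plate: d = -2.8221 in → contributes +81.492 in⁴
  web plate: d = 2.3779 in → contributes +75.991 in⁴
  top plate: d = 7.3029 in → contributes +97.128 in⁴
  hole: d = -2.8221 in → contributes −2.6516 in⁴
Total I = 251.96 in⁴.

I_x ≈ 252 in⁴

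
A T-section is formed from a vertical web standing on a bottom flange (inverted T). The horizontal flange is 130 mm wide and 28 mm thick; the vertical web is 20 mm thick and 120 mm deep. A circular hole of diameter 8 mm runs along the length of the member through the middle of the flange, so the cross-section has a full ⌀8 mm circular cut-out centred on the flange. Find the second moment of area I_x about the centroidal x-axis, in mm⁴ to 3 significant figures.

Decompose the section into non-overlapping parts with the origin at the bottom-left of its bounding rectangle.
Flange: 130 × 28, A = 3 640 mm², y = 14 mm, Ī = 237 813 mm⁴.
Web: 20 × 120, A = 2 400 mm², y = 88 mm, Ī = 2 880 000 mm⁴.
Hole (subtracted): ⌀8, A = 50.265 mm², y = 14 mm, Ī = 201.06 mm⁴.
Centroid: ȳ = ΣA·y / ΣA = 43.651 mm.
Transfer each piece to the centroidal x-axis using Ī + A·d² with d = y − 43.651:
  flange: d = -29.651 mm → contributes +3 437 977 mm⁴
  web: d = 44.349 mm → contributes +7 600 459 mm⁴
  hole: d = -29.651 mm → contributes −44 393 mm⁴
Total I = 10 994 043 mm⁴.

I_x ≈ 1.10 × 10⁷ mm⁴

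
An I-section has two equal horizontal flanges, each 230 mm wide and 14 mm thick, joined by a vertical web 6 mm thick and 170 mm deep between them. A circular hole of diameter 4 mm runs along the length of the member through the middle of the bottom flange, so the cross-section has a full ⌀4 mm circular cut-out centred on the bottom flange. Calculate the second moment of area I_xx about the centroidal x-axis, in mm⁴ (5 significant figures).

Decompose the section into non-overlapping parts with the origin at the bottom-left of its bounding rectangle.
Bottom flange: 230 × 14, A = 3 220 mm², y = 7 mm, Ī = 52593.33 mm⁴.
Web: 6 × 170, A = 1 020 mm², y = 99 mm, Ī = 2 456 500 mm⁴.
Top flange: 230 × 14, A = 3 220 mm², y = 191 mm, Ī = 52593.33 mm⁴.
Hole (subtracted): ⌀4, A = 12.56637 mm², y = 7 mm, Ī = 12.56637 mm⁴.
Centroid: ȳ = ΣA·y / ΣA = 99.15524 mm.
Transfer each piece to the centroidal x-axis using Ī + A·d² with d = y − 99.15524:
  bottom flange: d = -92.15524 mm → contributes +27 398 725 mm⁴
  web: d = -0.1552355 mm → contributes +2 456 525 mm⁴
  top flange: d = 91.84476 mm → contributes +27 214 777 mm⁴
  hole: d = -92.15524 mm → contributes −106733.6 mm⁴
Total I = 56 963 293 mm⁴.

I_xx ≈ 5.6963 × 10⁷ mm⁴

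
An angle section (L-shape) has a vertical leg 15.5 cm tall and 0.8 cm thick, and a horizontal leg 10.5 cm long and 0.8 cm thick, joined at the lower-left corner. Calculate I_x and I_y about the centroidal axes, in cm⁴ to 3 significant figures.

I_x ≈ 507 cm⁴, I_y ≈ 193 cm⁴

Decompose the section into non-overlapping parts with the origin at the bottom-left of its bounding rectangle.
Vertical leg: 0.8 × 15.5, A = 12.4 cm², y = 7.75 cm, Ī = 248.26 cm⁴.
Horizontal leg (remainder): 9.7 × 0.8, A = 7.76 cm², y = 0.4 cm, Ī = 0.41387 cm⁴.
Centroid: ȳ = ΣA·y / ΣA = 4.9208 cm.
Transfer each piece to the centroidal x-axis using Ī + A·d² with d = y − 4.9208:
  vertical leg: d = 2.8292 cm → contributes +347.51 cm⁴
  horizontal leg (remainder): d = -4.5208 cm → contributes +159.01 cm⁴
Total I = 506.52 cm⁴.
For the y-axis: x̄ = 2.4208 cm.
Repeating about the centroidal y-axis gives I_y = 193.06 cm⁴.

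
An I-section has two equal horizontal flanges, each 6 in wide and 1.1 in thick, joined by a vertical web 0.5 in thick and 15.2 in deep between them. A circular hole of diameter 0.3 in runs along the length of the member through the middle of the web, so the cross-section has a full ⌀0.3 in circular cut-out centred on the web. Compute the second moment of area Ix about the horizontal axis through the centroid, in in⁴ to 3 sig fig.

Split into non-overlapping primitives; take the origin at the lower-left of the bounding box.
Bottom flange: 6 × 1.1, A = 6.6 in², y = 0.55 in, Ī = 0.6655 in⁴.
Web: 0.5 × 15.2, A = 7.6 in², y = 8.7 in, Ī = 146.33 in⁴.
Top flange: 6 × 1.1, A = 6.6 in², y = 16.85 in, Ī = 0.6655 in⁴.
Hole (subtracted): ⌀0.3, A = 0.070686 in², y = 8.7 in, Ī = 0.00039761 in⁴.
By symmetry the centroid is at mid-height, ȳ = 8.7 in.
Transfer each piece to the horizontal axis through the centroid using Ī + A·d² with d = y − 8.7:
  bottom flange: d = -8.15 in → contributes +439.05 in⁴
  web: d = 0 in → contributes +146.33 in⁴
  top flange: d = 8.15 in → contributes +439.05 in⁴
  hole: d = 0 in → contributes −0.00039761 in⁴
Total I = 1024.4 in⁴.

Ix ≈ 1020 in⁴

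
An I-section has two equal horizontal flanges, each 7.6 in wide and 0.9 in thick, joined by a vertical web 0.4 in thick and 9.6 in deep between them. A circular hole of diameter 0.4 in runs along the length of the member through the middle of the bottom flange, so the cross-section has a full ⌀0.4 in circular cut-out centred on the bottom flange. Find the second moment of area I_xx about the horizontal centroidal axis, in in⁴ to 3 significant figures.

I_xx ≈ 404 in⁴

Split into non-overlapping primitives; take the origin at the lower-left of the bounding box.
Bottom flange: 7.6 × 0.9, A = 6.84 in², y = 0.45 in, Ī = 0.4617 in⁴.
Web: 0.4 × 9.6, A = 3.84 in², y = 5.7 in, Ī = 29.491 in⁴.
Top flange: 7.6 × 0.9, A = 6.84 in², y = 10.95 in, Ī = 0.4617 in⁴.
Hole (subtracted): ⌀0.4, A = 0.12566 in², y = 0.45 in, Ī = 0.0012566 in⁴.
Centroid: ȳ = ΣA·y / ΣA = 5.7379 in.
Transfer each piece to the horizontal centroidal axis using Ī + A·d² with d = y − 5.7379:
  bottom flange: d = -5.2879 in → contributes +191.72 in⁴
  web: d = -0.037928 in → contributes +29.497 in⁴
  top flange: d = 5.2121 in → contributes +186.28 in⁴
  hole: d = -5.2879 in → contributes −3.5151 in⁴
Total I = 403.98 in⁴.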